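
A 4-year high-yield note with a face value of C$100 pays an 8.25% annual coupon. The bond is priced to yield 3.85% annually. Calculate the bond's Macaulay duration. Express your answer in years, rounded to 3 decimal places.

3.599 years

Periodic yield y = 0.0385. Discount each cash flow and weight by its year:
  t   CF        PV=CF/(1+0.0385)^t    t·PV
  1         8.25         7.9442         7.9442
  2         8.25         7.6496        15.2993
  3         8.25         7.3660        22.0981
  4       108.25        93.0683       372.2733
  Σ                    116.0282       417.6149
Price P = Σ PV = 116.0282.
Macaulay duration = Σ(t·PV) / P = 417.6149 / 116.0282 = 3.59925 years.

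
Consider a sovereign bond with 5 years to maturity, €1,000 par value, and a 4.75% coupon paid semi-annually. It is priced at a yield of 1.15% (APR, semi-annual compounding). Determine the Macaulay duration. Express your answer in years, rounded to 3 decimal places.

Periodic yield y = 0.00575. Discount each cash flow and weight by its period:
  t   CF        PV=CF/(1+0.00575)^t    t·PV
  1        23.75        23.6142        23.6142
  2        23.75        23.4792        46.9584
  3        23.75        23.3450        70.0349
  4        23.75        23.2115        92.8461
  5        23.75        23.0788       115.3940
  6        23.75        22.9469       137.6812
  7        23.75        22.8157       159.7097
  8        23.75        22.6852       181.4819
  9        23.75        22.5555       202.9999
  10    1,023.75       966.7040     9,667.0397
  Σ                  1,174.4360    10,697.7601
Price P = Σ PV = 1,174.4360.
Macaulay duration = Σ(t·PV) / P = 10,697.7601 / 1,174.4360 = 9.10885 half-year periods.
In years: 9.10885 / 2 = 4.55442 years.

4.554 years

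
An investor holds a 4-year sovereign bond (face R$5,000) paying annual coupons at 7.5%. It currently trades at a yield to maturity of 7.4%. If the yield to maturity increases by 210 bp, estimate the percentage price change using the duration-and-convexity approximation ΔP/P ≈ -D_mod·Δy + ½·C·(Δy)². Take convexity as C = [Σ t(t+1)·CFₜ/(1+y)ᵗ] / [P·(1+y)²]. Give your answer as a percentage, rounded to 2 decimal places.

-6.71%

With y = 0.074:
  t   CF        PV=CF/(1+0.074)^t    t·PV        t(t+1)·PV
  1       375.00       349.1620       349.1620         698.3240
  2       375.00       325.1043       650.2086       1,950.6258
  3       375.00       302.7042       908.1126       3,632.4502
  4     5,375.00     4,039.8138    16,159.2550      80,796.2750
  Σ                  5,016.7842    18,066.7382      87,077.6750
P = 5,016.7842; D_Mac = 3.60126 yrs; D_mod = 3.35313 yrs; C = 15.04779.
Duration effect: -3.35313 × (+0.021) = -0.070416
Convexity effect: 0.5 × 15.04779 × (0.021)² = +0.0033180
ΔP/P ≈ -0.070416 + 0.0033180 = -0.067098 = -6.7098%.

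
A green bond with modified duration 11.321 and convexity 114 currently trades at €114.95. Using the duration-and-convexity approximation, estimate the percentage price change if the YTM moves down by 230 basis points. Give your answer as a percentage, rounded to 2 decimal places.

+29.05%

Duration effect: -D_mod·Δy = -11.321 × (-0.023) = +0.260383
Convexity effect: ½·C·(Δy)² = 0.5 × 114 × (-0.023)² = +0.0301530
ΔP/P ≈ +0.260383 + 0.0301530 = +0.290536
= +29.0536%.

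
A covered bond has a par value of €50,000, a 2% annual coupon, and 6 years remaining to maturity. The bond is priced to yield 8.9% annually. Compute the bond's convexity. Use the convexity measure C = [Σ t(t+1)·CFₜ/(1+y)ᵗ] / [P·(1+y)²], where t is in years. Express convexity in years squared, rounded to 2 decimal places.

With y = 0.089:
  t   CF        PV=CF/(1+0.089)^t    t·PV        t(t+1)·PV
  1     1,000.00       918.2736       918.2736       1,836.5473
  2     1,000.00       843.2265     1,686.4530       5,059.3589
  3     1,000.00       774.3127     2,322.9380       9,291.7519
  4     1,000.00       711.0309     2,844.1236      14,220.6182
  5     1,000.00       652.9209     3,264.6047      19,587.6284
  6    51,000.00    30,577.5650   183,465.3898   1,284,257.7286
  Σ                 34,477.3296   194,501.7828   1,334,253.6333
P = 34,477.3296.
Convexity = Σ t(t+1)·PV / [P·(1+y)²] = 1,334,253.6333 / (34,477.3296 × 1.185921) = 32.63240.

32.63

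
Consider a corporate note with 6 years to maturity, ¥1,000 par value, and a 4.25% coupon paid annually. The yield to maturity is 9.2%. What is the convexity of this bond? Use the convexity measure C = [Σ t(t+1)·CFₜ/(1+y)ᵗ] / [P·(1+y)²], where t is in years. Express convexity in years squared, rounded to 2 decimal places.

30.05

With y = 0.092:
  t   CF        PV=CF/(1+0.092)^t    t·PV        t(t+1)·PV
  1        42.50        38.9194        38.9194          77.8388
  2        42.50        35.6405        71.2810         213.8429
  3        42.50        32.6378        97.9134         391.6537
  4        42.50        29.8881       119.5524         597.7621
  5        42.50        27.3701       136.8503         821.1018
  6     1,042.50       614.8090     3,688.8541      25,821.9790
  Σ                    779.2649     4,153.3707      27,924.1784
P = 779.2649.
Convexity = Σ t(t+1)·PV / [P·(1+y)²] = 27,924.1784 / (779.2649 × 1.192464) = 30.05038.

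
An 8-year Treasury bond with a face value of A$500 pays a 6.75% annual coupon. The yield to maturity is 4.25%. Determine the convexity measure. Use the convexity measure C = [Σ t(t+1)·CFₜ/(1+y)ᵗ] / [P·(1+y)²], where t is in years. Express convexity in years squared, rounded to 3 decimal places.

50.581

With y = 0.0425:
  t   CF        PV=CF/(1+0.0425)^t    t·PV        t(t+1)·PV
  1        33.75        32.3741        32.3741          64.7482
  2        33.75        31.0543        62.1086         186.3258
  3        33.75        29.7883        89.3649         357.4595
  4        33.75        28.5739       114.2956         571.4780
  5        33.75        27.4090       137.0451         822.2705
  6        33.75        26.2916       157.7497       1,104.2482
  7        33.75        25.2198       176.5385       1,412.3078
  8       533.75       382.5863     3,060.6901      27,546.2113
  Σ                    583.2973     3,830.1666      32,065.0493
P = 583.2973.
Convexity = Σ t(t+1)·PV / [P·(1+y)²] = 32,065.0493 / (583.2973 × 1.086806) = 50.58128.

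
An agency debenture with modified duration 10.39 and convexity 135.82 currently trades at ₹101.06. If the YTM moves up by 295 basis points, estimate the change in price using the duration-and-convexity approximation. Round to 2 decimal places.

-₹25.00

Duration effect: -D_mod·Δy = -10.39 × (+0.0295) = -0.306505
Convexity effect: ½·C·(Δy)² = 0.5 × 135.82 × (0.0295)² = +0.0590986775
ΔP/P ≈ -0.306505 + 0.0590986775 = -0.2474063225
ΔP ≈ 101.06 × (-0.2474063225) = -25.00288295185.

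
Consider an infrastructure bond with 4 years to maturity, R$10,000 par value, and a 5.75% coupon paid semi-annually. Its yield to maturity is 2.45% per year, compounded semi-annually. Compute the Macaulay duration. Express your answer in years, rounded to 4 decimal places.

3.6550 years

Periodic yield y = 0.01225. Discount each cash flow and weight by its period:
  t   CF        PV=CF/(1+0.01225)^t    t·PV
  1       287.50       284.0207       284.0207
  2       287.50       280.5836       561.1672
  3       287.50       277.1880       831.5641
  4       287.50       273.8336     1,095.3343
  5       287.50       270.5197     1,352.5986
  6       287.50       267.2460     1,603.4757
  7       287.50       264.0118     1,848.0827
  8    10,287.50     9,332.7056    74,661.6445
  Σ                 11,250.1090    82,237.8879
Price P = Σ PV = 11,250.1090.
Macaulay duration = Σ(t·PV) / P = 82,237.8879 / 11,250.1090 = 7.30996 half-year periods.
In years: 7.30996 / 2 = 3.65498 years.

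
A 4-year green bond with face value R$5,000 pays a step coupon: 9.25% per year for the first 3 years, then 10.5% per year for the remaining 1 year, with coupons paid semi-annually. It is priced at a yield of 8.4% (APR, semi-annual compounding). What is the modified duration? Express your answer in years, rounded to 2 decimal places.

3.31 years

Periodic yield y = 0.042. First find Macaulay duration:
  t   CF        PV=CF/(1+0.042)^t    t·PV
  1       231.25       221.9290       221.9290
  2       231.25       212.9837       425.9673
  3       231.25       204.3989       613.1967
  4       231.25       196.1602       784.6407
  5       231.25       188.2535       941.2677
  6       231.25       180.6656     1,083.9935
  7       262.50       196.8137     1,377.6957
  8     5,262.50     3,786.6081    30,292.8646
  Σ                  5,187.8126    35,741.5554
P = 5,187.8126; Macaulay duration = 35,741.5554 / 5,187.8126 = 6.88952 half-year periods = 3.44476 years.
Modified duration = D_Mac / (1 + y) = 3.44476 / 1.042 = 3.30591 years.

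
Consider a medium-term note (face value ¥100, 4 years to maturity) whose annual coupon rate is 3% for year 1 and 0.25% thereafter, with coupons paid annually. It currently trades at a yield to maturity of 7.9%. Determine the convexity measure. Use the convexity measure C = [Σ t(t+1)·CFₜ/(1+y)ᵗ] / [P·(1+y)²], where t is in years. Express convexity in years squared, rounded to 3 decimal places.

With y = 0.079:
  t   CF        PV=CF/(1+0.079)^t    t·PV        t(t+1)·PV
  1         3.00         2.7804         2.7804           5.5607
  2         0.25         0.2147         0.4295           1.2884
  3         0.25         0.1990         0.5970           2.3881
  4       100.25        73.9603       295.8412       1,479.2058
  Σ                     77.1544       299.6480       1,488.4430
P = 77.1544.
Convexity = Σ t(t+1)·PV / [P·(1+y)²] = 1,488.4430 / (77.1544 × 1.164241) = 16.57024.

16.570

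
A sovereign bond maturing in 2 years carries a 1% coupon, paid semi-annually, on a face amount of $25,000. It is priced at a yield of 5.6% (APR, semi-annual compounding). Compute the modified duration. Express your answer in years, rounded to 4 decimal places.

1.9303 years

Periodic yield y = 0.028. First find Macaulay duration:
  t   CF        PV=CF/(1+0.028)^t    t·PV
  1       125.00       121.5953       121.5953
  2       125.00       118.2834       236.5668
  3       125.00       115.0617       345.1850
  4    25,125.00    22,497.4664    89,989.8656
  Σ                 22,852.4068    90,693.2127
P = 22,852.4068; Macaulay duration = 90,693.2127 / 22,852.4068 = 3.96865 half-year periods = 1.98433 years.
Modified duration = D_Mac / (1 + y) = 1.98433 / 1.028 = 1.93028 years.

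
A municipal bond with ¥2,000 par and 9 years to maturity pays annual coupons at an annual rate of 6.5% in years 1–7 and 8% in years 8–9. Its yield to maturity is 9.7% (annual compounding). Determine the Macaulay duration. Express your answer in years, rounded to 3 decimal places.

6.880 years

Periodic yield y = 0.097. Discount each cash flow and weight by its year:
  t   CF        PV=CF/(1+0.097)^t    t·PV
  1       130.00       118.5050       118.5050
  2       130.00       108.0264       216.0529
  3       130.00        98.4744       295.4233
  4       130.00        89.7670       359.0681
  5       130.00        81.8296       409.1478
  6       130.00        74.5939       447.5637
  7       130.00        67.9981       475.9869
  8       160.00        76.2899       610.3191
  9     2,160.00       938.8454     8,449.6090
  Σ                  1,654.3299    11,381.6758
Price P = Σ PV = 1,654.3299.
Macaulay duration = Σ(t·PV) / P = 11,381.6758 / 1,654.3299 = 6.87993 years.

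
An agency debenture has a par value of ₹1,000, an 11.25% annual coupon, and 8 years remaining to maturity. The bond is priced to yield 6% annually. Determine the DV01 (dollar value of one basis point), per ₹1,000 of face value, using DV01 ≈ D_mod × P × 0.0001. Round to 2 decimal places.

Periodic yield y = 0.06.
  t   CF        PV=CF/(1+0.06)^t    t·PV
  1       112.50       106.1321       106.1321
  2       112.50       100.1246       200.2492
  3       112.50        94.4572       283.3715
  4       112.50        89.1105       356.4421
  5       112.50        84.0665       420.3327
  6       112.50        79.3081       475.8484
  7       112.50        74.8189       523.7325
  8     1,112.50       697.9963     5,583.9701
  Σ                  1,326.0142     7,950.0786
P = 1,326.0142; D_Mac = 5.99547 yrs; D_mod = 5.65610 yrs.
DV01 ≈ 5.65610 × 1,326.0142 × 0.0001 = 0.750007.

₹0.75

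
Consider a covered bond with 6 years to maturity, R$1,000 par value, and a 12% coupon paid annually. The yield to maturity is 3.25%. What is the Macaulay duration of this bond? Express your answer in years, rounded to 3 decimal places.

Periodic yield y = 0.0325. Discount each cash flow and weight by its year:
  t   CF        PV=CF/(1+0.0325)^t    t·PV
  1       120.00       116.2228       116.2228
  2       120.00       112.5644       225.1288
  3       120.00       109.0212       327.0637
  4       120.00       105.5896       422.3583
  5       120.00       102.2659       511.3296
  6     1,120.00       924.4377     5,546.6264
  Σ                  1,470.1016     7,148.7295
Price P = Σ PV = 1,470.1016.
Macaulay duration = Σ(t·PV) / P = 7,148.7295 / 1,470.1016 = 4.86275 years.

4.863 years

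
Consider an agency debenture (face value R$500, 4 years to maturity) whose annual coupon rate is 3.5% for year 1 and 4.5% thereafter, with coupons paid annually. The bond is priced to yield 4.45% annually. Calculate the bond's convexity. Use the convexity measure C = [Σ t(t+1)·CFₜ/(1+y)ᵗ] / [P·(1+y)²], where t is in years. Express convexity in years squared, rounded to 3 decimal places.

16.950

With y = 0.0445:
  t   CF        PV=CF/(1+0.0445)^t    t·PV        t(t+1)·PV
  1        17.50        16.7544        16.7544          33.5089
  2        22.50        20.6237        41.2473         123.7419
  3        22.50        19.7450        59.2350         236.9400
  4       522.50       438.9879     1,755.9515       8,779.7573
  Σ                    496.1110     1,873.1882       9,173.9482
P = 496.1110.
Convexity = Σ t(t+1)·PV / [P·(1+y)²] = 9,173.9482 / (496.1110 × 1.090980) = 16.94964.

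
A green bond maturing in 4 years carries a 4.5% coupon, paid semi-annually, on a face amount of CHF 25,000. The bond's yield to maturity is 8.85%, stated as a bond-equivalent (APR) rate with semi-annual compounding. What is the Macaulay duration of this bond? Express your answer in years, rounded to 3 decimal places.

Periodic yield y = 0.04425. Discount each cash flow and weight by its period:
  t   CF        PV=CF/(1+0.04425)^t    t·PV
  1       562.50       538.6641       538.6641
  2       562.50       515.8383     1,031.6765
  3       562.50       493.9797     1,481.9390
  4       562.50       473.0473     1,892.1893
  5       562.50       453.0020     2,265.0099
  6       562.50       433.8061     2,602.8364
  7       562.50       415.4236     2,907.9650
  8    25,562.50    18,078.7106   144,629.6852
  Σ                 21,402.4717   157,349.9655
Price P = Σ PV = 21,402.4717.
Macaulay duration = Σ(t·PV) / P = 157,349.9655 / 21,402.4717 = 7.35195 half-year periods.
In years: 7.35195 / 2 = 3.67598 years.

3.676 years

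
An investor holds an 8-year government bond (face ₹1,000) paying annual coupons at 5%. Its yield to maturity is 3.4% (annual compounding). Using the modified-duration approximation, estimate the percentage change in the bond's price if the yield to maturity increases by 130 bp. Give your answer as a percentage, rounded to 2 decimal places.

Periodic yield y = 0.034. Modified duration first:
  t   CF        PV=CF/(1+0.034)^t    t·PV
  1        50.00        48.3559        48.3559
  2        50.00        46.7659        93.5317
  3        50.00        45.2281       135.6843
  4        50.00        43.7409       174.9637
  5        50.00        42.3026       211.5131
  6        50.00        40.9116       245.4698
  7        50.00        39.5664       276.9646
  8     1,050.00       803.5724     6,428.5789
  Σ                  1,110.4438     7,615.0620
P = 1,110.4438; D_Mac = 6.85767 yrs; D_mod = 6.85767/(1+0.034) = 6.63218 yrs.
ΔP/P ≈ -D_mod · Δy = -6.63218 × (+0.013) = -0.086218 = -8.6218%.

-8.62%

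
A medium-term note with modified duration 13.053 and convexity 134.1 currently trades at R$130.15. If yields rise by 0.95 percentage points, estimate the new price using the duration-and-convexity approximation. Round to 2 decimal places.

R$114.80

Duration effect: -D_mod·Δy = -13.053 × (+0.0095) = -0.1240035
Convexity effect: ½·C·(Δy)² = 0.5 × 134.1 × (0.0095)² = +0.0060512625
ΔP/P ≈ -0.1240035 + 0.0060512625 = -0.1179522375
New price ≈ 130.15 × (1 - 0.1179522375) = 114.798516289375.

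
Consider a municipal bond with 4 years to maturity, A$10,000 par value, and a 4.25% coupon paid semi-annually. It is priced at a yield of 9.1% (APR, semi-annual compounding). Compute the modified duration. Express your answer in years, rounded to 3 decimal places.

Periodic yield y = 0.0455. First find Macaulay duration:
  t   CF        PV=CF/(1+0.0455)^t    t·PV
  1       212.50       203.2520       203.2520
  2       212.50       194.4065       388.8131
  3       212.50       185.9460       557.8380
  4       212.50       177.8537       711.4146
  5       212.50       170.1135       850.5674
  6       212.50       162.7102       976.2610
  7       212.50       155.6291     1,089.4034
  8    10,212.50     7,153.8491    57,230.7924
  Σ                  8,403.7600    62,008.3420
P = 8,403.7600; Macaulay duration = 62,008.3420 / 8,403.7600 = 7.37864 half-year periods = 3.68932 years.
Modified duration = D_Mac / (1 + y) = 3.68932 / 1.0455 = 3.52876 years.

3.529 years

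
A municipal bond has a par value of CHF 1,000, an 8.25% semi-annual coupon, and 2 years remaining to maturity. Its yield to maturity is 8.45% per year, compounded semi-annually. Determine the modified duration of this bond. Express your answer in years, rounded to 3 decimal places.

Periodic yield y = 0.04225. First find Macaulay duration:
  t   CF        PV=CF/(1+0.04225)^t    t·PV
  1        41.25        39.5778        39.5778
  2        41.25        37.9735        75.9469
  3        41.25        36.4341       109.3023
  4     1,041.25       882.4039     3,529.6154
  Σ                    996.3893     3,754.4425
P = 996.3893; Macaulay duration = 3,754.4425 / 996.3893 = 3.76805 half-year periods = 1.88402 years.
Modified duration = D_Mac / (1 + y) = 1.88402 / 1.04225 = 1.80765 years.

1.808 years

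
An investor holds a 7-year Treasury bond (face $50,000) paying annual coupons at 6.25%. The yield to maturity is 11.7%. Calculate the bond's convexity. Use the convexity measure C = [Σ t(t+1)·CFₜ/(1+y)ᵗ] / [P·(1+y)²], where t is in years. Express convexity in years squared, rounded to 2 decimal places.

33.83

With y = 0.117:
  t   CF        PV=CF/(1+0.117)^t    t·PV        t(t+1)·PV
  1     3,125.00     2,797.6723     2,797.6723       5,595.3447
  2     3,125.00     2,504.6306     5,009.2611      15,027.7834
  3     3,125.00     2,242.2834     6,726.8502      26,907.4008
  4     3,125.00     2,007.4158     8,029.6630      40,148.3152
  5     3,125.00     1,797.1493     8,985.7465      53,914.4788
  6     3,125.00     1,608.9072     9,653.4429      67,574.1005
  7    53,125.00    24,486.5010   171,405.5071   1,371,244.0567
  Σ                 37,444.5595   212,608.1432   1,580,411.4800
P = 37,444.5595.
Convexity = Σ t(t+1)·PV / [P·(1+y)²] = 1,580,411.4800 / (37,444.5595 × 1.247689) = 33.82791.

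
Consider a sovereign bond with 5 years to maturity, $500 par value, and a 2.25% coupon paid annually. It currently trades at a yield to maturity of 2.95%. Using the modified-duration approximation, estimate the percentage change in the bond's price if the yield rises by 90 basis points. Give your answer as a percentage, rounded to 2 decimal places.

-4.18%

Periodic yield y = 0.0295. Modified duration first:
  t   CF        PV=CF/(1+0.0295)^t    t·PV
  1        11.25        10.9276        10.9276
  2        11.25        10.6145        21.2290
  3        11.25        10.3104        30.9311
  4        11.25        10.0149        40.0596
  5       511.25       442.0807     2,210.4036
  Σ                    483.9481     2,313.5509
P = 483.9481; D_Mac = 4.78058 yrs; D_mod = 4.78058/(1+0.0295) = 4.64359 yrs.
ΔP/P ≈ -D_mod · Δy = -4.64359 × (+0.009) = -0.041792 = -4.1792%.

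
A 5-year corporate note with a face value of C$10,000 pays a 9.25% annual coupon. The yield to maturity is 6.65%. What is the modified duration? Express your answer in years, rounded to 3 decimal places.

3.998 years

Periodic yield y = 0.0665. First find Macaulay duration:
  t   CF        PV=CF/(1+0.0665)^t    t·PV
  1       925.00       867.3230       867.3230
  2       925.00       813.2424     1,626.4848
  3       925.00       762.5339     2,287.6017
  4       925.00       714.9872     2,859.9490
  5    10,925.00     7,918.0301    39,590.1503
  Σ                 11,076.1166    47,231.5088
P = 11,076.1166; Macaulay duration = 47,231.5088 / 11,076.1166 = 4.26427 years.
Modified duration = D_Mac / (1 + y) = 4.26427 / 1.0665 = 3.99837 years.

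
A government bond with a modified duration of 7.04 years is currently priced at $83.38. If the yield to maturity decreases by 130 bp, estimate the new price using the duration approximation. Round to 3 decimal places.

Duration approximation: ΔP/P ≈ -D_mod · Δy = -7.04 × (-0.013) = +0.091520.
New price ≈ 83.38 × (1 + 0.091520) = 91.0109376.

$91.011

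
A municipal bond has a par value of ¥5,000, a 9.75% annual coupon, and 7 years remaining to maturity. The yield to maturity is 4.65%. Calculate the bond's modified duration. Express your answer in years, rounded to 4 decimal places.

Periodic yield y = 0.0465. First find Macaulay duration:
  t   CF        PV=CF/(1+0.0465)^t    t·PV
  1       487.50       465.8385       465.8385
  2       487.50       445.1395       890.2790
  3       487.50       425.3603     1,276.0808
  4       487.50       406.4599     1,625.8395
  5       487.50       388.3993     1,941.9966
  6       487.50       371.1412     2,226.8475
  7     5,487.50     3,992.0861    27,944.6030
  Σ                  6,494.4249    36,371.4850
P = 6,494.4249; Macaulay duration = 36,371.4850 / 6,494.4249 = 5.60042 years.
Modified duration = D_Mac / (1 + y) = 5.60042 / 1.0465 = 5.35157 years.

5.3516 years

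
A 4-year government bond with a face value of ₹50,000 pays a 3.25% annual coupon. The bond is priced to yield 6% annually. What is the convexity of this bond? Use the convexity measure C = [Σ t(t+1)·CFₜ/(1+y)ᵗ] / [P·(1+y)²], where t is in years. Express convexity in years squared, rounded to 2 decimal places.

With y = 0.06:
  t   CF        PV=CF/(1+0.06)^t    t·PV        t(t+1)·PV
  1     1,625.00     1,533.0189     1,533.0189       3,066.0377
  2     1,625.00     1,446.2442     2,892.4884       8,677.4653
  3     1,625.00     1,364.3813     4,093.1440      16,372.5760
  4    51,625.00    40,891.8354   163,567.3415     817,836.7073
  Σ                 45,235.4798   172,085.9928     845,952.7863
P = 45,235.4798.
Convexity = Σ t(t+1)·PV / [P·(1+y)²] = 845,952.7863 / (45,235.4798 × 1.123600) = 16.64390.

16.64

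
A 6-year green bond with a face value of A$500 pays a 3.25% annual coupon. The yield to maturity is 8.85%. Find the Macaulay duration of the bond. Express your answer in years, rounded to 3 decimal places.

Periodic yield y = 0.0885. Discount each cash flow and weight by its year:
  t   CF        PV=CF/(1+0.0885)^t    t·PV
  1        16.25        14.9288        14.9288
  2        16.25        13.7150        27.4300
  3        16.25        12.5999        37.7998
  4        16.25        11.5755        46.3020
  5        16.25        10.6344        53.1718
  6       516.25       310.3770     1,862.2617
  Σ                    373.8306     2,041.8941
Price P = Σ PV = 373.8306.
Macaulay duration = Σ(t·PV) / P = 2,041.8941 / 373.8306 = 5.46208 years.

5.462 years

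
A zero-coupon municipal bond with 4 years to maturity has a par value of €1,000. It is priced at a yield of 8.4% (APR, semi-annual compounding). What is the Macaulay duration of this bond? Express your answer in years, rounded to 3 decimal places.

4.000 years

A zero-coupon bond has a single cash flow at maturity, so its Macaulay duration equals its maturity: 4 years.
(Equivalently: 8 semi-annual periods ÷ 2 = 4 years.)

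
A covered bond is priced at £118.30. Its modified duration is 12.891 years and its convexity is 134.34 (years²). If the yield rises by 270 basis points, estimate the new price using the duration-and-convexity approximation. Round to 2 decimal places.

Duration effect: -D_mod·Δy = -12.891 × (+0.027) = -0.348057
Convexity effect: ½·C·(Δy)² = 0.5 × 134.34 × (0.027)² = +0.04896693
ΔP/P ≈ -0.348057 + 0.04896693 = -0.29909007
New price ≈ 118.30 × (1 - 0.29909007) = 82.917644719.

£82.92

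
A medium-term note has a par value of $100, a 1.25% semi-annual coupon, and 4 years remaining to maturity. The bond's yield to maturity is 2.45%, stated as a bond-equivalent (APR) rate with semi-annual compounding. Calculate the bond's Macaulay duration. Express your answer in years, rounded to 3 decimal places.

Periodic yield y = 0.01225. Discount each cash flow and weight by its period:
  t   CF        PV=CF/(1+0.01225)^t    t·PV
  1        0.625         0.6174         0.6174
  2        0.625         0.6100         1.2199
  3        0.625         0.6026         1.8077
  4        0.625         0.5953         2.3812
  5        0.625         0.5881         2.9404
  6        0.625         0.5810         3.4858
  7        0.625         0.5739         4.0176
  8      100.625        91.2859       730.2870
  Σ                     95.4541       746.7571
Price P = Σ PV = 95.4541.
Macaulay duration = Σ(t·PV) / P = 746.7571 / 95.4541 = 7.82320 half-year periods.
In years: 7.82320 / 2 = 3.91160 years.

3.912 years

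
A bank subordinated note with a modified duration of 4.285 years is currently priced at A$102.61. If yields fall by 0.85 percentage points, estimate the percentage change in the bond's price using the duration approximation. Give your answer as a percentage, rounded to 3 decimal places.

+3.642%

Duration approximation: ΔP/P ≈ -D_mod · Δy = -4.285 × (-0.0085) = +0.0364225.
As a percentage: +3.64225%.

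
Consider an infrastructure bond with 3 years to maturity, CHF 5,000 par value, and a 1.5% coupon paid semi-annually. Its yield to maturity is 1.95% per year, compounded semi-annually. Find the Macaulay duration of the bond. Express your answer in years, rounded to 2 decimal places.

2.94 years

Periodic yield y = 0.00975. Discount each cash flow and weight by its period:
  t   CF        PV=CF/(1+0.00975)^t    t·PV
  1        37.50        37.1379        37.1379
  2        37.50        36.7793        73.5586
  3        37.50        36.4242       109.2725
  4        37.50        36.0725       144.2899
  5        37.50        35.7242       178.6208
  6     5,037.50     4,752.6068    28,515.6410
  Σ                  4,934.7448    29,058.5207
Price P = Σ PV = 4,934.7448.
Macaulay duration = Σ(t·PV) / P = 29,058.5207 / 4,934.7448 = 5.88856 half-year periods.
In years: 5.88856 / 2 = 2.94428 years.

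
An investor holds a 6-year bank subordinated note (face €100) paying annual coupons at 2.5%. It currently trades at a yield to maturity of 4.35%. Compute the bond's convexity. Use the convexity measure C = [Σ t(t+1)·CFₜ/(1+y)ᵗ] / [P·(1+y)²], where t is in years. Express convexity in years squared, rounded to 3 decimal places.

With y = 0.0435:
  t   CF        PV=CF/(1+0.0435)^t    t·PV        t(t+1)·PV
  1         2.50         2.3958         2.3958           4.7916
  2         2.50         2.2959         4.5918          13.7755
  3         2.50         2.2002         6.6006          26.4024
  4         2.50         2.1085         8.4339          42.1697
  5         2.50         2.0206        10.1029          60.6176
  6       102.50        79.3906       476.3437       3,334.4057
  Σ                     90.4116       508.4688       3,482.1624
P = 90.4116.
Convexity = Σ t(t+1)·PV / [P·(1+y)²] = 3,482.1624 / (90.4116 × 1.088892) = 35.37041.

35.370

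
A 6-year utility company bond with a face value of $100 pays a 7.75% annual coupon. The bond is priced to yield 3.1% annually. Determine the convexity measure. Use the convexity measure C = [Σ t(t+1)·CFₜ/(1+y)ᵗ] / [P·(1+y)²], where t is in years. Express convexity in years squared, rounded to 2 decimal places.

With y = 0.031:
  t   CF        PV=CF/(1+0.031)^t    t·PV        t(t+1)·PV
  1         7.75         7.5170         7.5170          15.0339
  2         7.75         7.2910        14.5819          43.7457
  3         7.75         7.0717        21.2152          84.8608
  4         7.75         6.8591        27.4364         137.1820
  5         7.75         6.6529        33.2643         199.5858
  6       107.75        89.7150       538.2903       3,768.0320
  Σ                    125.1067       642.3050       4,248.4402
P = 125.1067.
Convexity = Σ t(t+1)·PV / [P·(1+y)²] = 4,248.4402 / (125.1067 × 1.062961) = 31.94712.

31.95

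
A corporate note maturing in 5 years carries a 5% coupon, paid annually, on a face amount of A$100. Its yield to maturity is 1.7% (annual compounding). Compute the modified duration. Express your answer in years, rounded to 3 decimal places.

Periodic yield y = 0.017. First find Macaulay duration:
  t   CF        PV=CF/(1+0.017)^t    t·PV
  1         5.00         4.9164         4.9164
  2         5.00         4.8342         9.6685
  3         5.00         4.7534        14.2603
  4         5.00         4.6740        18.6959
  5       105.00        96.5127       482.5636
  Σ                    115.6908       530.1047
P = 115.6908; Macaulay duration = 530.1047 / 115.6908 = 4.58208 years.
Modified duration = D_Mac / (1 + y) = 4.58208 / 1.017 = 4.50549 years.

4.505 years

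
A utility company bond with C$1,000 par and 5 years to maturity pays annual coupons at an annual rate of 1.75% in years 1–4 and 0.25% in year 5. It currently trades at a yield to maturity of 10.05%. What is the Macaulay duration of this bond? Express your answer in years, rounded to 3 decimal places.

4.785 years

Periodic yield y = 0.1005. Discount each cash flow and weight by its year:
  t   CF        PV=CF/(1+0.1005)^t    t·PV
  1        17.50        15.9019        15.9019
  2        17.50        14.4497        28.8993
  3        17.50        13.1301        39.3903
  4        17.50        11.9310        47.7241
  5     1,002.50       621.0608     3,105.3042
  Σ                    676.4735     3,237.2198
Price P = Σ PV = 676.4735.
Macaulay duration = Σ(t·PV) / P = 3,237.2198 / 676.4735 = 4.78543 years.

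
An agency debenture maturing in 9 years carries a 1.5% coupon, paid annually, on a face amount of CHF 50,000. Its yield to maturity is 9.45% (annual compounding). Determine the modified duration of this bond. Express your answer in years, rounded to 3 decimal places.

Periodic yield y = 0.0945. First find Macaulay duration:
  t   CF        PV=CF/(1+0.0945)^t    t·PV
  1       750.00       685.2444       685.2444
  2       750.00       626.0799     1,252.1597
  3       750.00       572.0236     1,716.0709
  4       750.00       522.6347     2,090.5386
  5       750.00       477.5100     2,387.5498
  6       750.00       436.2814     2,617.6882
  7       750.00       398.6125     2,790.2874
  8       750.00       364.1960     2,913.5678
  9    50,750.00    22,516.1510   202,645.3594
  Σ                 26,598.7334   219,098.4662
P = 26,598.7334; Macaulay duration = 219,098.4662 / 26,598.7334 = 8.23718 years.
Modified duration = D_Mac / (1 + y) = 8.23718 / 1.0945 = 7.52597 years.

7.526 years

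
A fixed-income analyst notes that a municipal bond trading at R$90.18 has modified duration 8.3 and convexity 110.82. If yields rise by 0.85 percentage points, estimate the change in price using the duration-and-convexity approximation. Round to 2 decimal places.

-R$6.00

Duration effect: -D_mod·Δy = -8.3 × (+0.0085) = -0.070550
Convexity effect: ½·C·(Δy)² = 0.5 × 110.82 × (0.0085)² = +0.0040033725
ΔP/P ≈ -0.070550 + 0.0040033725 = -0.0665466275
ΔP ≈ 90.18 × (-0.0665466275) = -6.00117486795.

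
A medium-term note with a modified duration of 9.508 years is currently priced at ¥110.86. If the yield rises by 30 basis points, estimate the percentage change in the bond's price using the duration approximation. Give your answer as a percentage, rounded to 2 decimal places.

Duration approximation: ΔP/P ≈ -D_mod · Δy = -9.508 × (+0.003) = -0.028524.
As a percentage: -2.8524%.

-2.85%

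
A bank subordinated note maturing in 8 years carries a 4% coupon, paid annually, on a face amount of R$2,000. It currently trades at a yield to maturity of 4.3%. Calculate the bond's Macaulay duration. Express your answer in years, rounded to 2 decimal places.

6.99 years

Periodic yield y = 0.043. Discount each cash flow and weight by its year:
  t   CF        PV=CF/(1+0.043)^t    t·PV
  1        80.00        76.7018        76.7018
  2        80.00        73.5396       147.0792
  3        80.00        70.5078       211.5234
  4        80.00        67.6009       270.4038
  5        80.00        64.8139       324.0697
  6        80.00        62.1418       372.8511
  7        80.00        59.5799       417.0594
  8     2,080.00     1,485.2134    11,881.7074
  Σ                  1,960.0993    13,701.3958
Price P = Σ PV = 1,960.0993.
Macaulay duration = Σ(t·PV) / P = 13,701.3958 / 1,960.0993 = 6.99015 years.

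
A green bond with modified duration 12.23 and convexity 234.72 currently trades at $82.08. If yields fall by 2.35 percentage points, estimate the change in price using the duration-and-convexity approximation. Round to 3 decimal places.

+$28.910

Duration effect: -D_mod·Δy = -12.23 × (-0.0235) = +0.287405
Convexity effect: ½·C·(Δy)² = 0.5 × 234.72 × (-0.0235)² = +0.06481206
ΔP/P ≈ +0.287405 + 0.06481206 = +0.35221706
ΔP ≈ 82.08 × (+0.35221706) = +28.9099762848.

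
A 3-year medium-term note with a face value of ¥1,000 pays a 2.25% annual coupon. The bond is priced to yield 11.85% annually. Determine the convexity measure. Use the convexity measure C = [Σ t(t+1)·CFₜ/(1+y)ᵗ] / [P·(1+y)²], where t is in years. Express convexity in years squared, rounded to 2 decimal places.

9.27

With y = 0.1185:
  t   CF        PV=CF/(1+0.1185)^t    t·PV        t(t+1)·PV
  1        22.50        20.1162        20.1162          40.2325
  2        22.50        17.9850        35.9700         107.9100
  3     1,022.50       730.7273     2,192.1820       8,768.7280
  Σ                    768.8286     2,248.2682       8,916.8705
P = 768.8286.
Convexity = Σ t(t+1)·PV / [P·(1+y)²] = 8,916.8705 / (768.8286 × 1.251042) = 9.27067.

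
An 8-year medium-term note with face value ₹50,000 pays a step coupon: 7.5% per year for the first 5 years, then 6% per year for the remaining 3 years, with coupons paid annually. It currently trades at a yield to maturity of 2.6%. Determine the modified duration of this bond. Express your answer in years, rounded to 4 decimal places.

Periodic yield y = 0.026. First find Macaulay duration:
  t   CF        PV=CF/(1+0.026)^t    t·PV
  1     3,750.00     3,654.9708     3,654.9708
  2     3,750.00     3,562.3497     7,124.6993
  3     3,750.00     3,472.0757    10,416.2271
  4     3,750.00     3,384.0894    13,536.3575
  5     3,750.00     3,298.3327    16,491.6636
  6     3,000.00     2,571.7994    15,430.7964
  7     3,000.00     2,506.6271    17,546.3896
  8    53,000.00    43,161.5451   345,292.3610
  Σ                 65,611.7898   429,493.4653
P = 65,611.7898; Macaulay duration = 429,493.4653 / 65,611.7898 = 6.54598 years.
Modified duration = D_Mac / (1 + y) = 6.54598 / 1.026 = 6.38010 years.

6.3801 years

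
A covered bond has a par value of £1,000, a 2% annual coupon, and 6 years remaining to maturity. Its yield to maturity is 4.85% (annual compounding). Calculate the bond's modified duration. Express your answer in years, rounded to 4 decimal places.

Periodic yield y = 0.0485. First find Macaulay duration:
  t   CF        PV=CF/(1+0.0485)^t    t·PV
  1        20.00        19.0749        19.0749
  2        20.00        18.1925        36.3851
  3        20.00        17.3510        52.0530
  4        20.00        16.5484        66.1936
  5        20.00        15.7829        78.9147
  6     1,020.00       767.6965     4,606.1790
  Σ                    854.6463     4,858.8003
P = 854.6463; Macaulay duration = 4,858.8003 / 854.6463 = 5.68516 years.
Modified duration = D_Mac / (1 + y) = 5.68516 / 1.0485 = 5.42218 years.

5.4222 years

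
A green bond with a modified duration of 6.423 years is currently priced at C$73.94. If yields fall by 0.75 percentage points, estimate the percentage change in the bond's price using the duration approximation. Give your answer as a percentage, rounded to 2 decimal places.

+4.82%

Duration approximation: ΔP/P ≈ -D_mod · Δy = -6.423 × (-0.0075) = +0.0481725.
As a percentage: +4.81725%.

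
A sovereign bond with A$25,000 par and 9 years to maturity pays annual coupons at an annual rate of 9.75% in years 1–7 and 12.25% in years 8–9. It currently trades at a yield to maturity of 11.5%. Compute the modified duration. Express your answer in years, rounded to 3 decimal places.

Periodic yield y = 0.115. First find Macaulay duration:
  t   CF        PV=CF/(1+0.115)^t    t·PV
  1     2,437.50     2,186.0987     2,186.0987
  2     2,437.50     1,960.6266     3,921.2532
  3     2,437.50     1,758.4095     5,275.2285
  4     2,437.50     1,577.0489     6,308.1955
  5     2,437.50     1,414.3936     7,071.9681
  6     2,437.50     1,268.5145     7,611.0867
  7     2,437.50     1,137.6811     7,963.7679
  8     3,062.50     1,281.9679    10,255.7434
  9    28,062.50    10,535.4369    94,818.9324
  Σ                 23,120.1777   145,412.2744
P = 23,120.1777; Macaulay duration = 145,412.2744 / 23,120.1777 = 6.28941 years.
Modified duration = D_Mac / (1 + y) = 6.28941 / 1.115 = 5.64073 years.

5.641 years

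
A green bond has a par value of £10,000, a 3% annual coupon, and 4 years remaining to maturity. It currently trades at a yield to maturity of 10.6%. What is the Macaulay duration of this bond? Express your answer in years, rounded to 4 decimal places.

3.7998 years

Periodic yield y = 0.106. Discount each cash flow and weight by its year:
  t   CF        PV=CF/(1+0.106)^t    t·PV
  1       300.00       271.2477       271.2477
  2       300.00       245.2511       490.5022
  3       300.00       221.7460       665.2381
  4    10,300.00     6,883.6173    27,534.4692
  Σ                  7,621.8622    28,961.4573
Price P = Σ PV = 7,621.8622.
Macaulay duration = Σ(t·PV) / P = 28,961.4573 / 7,621.8622 = 3.79979 years.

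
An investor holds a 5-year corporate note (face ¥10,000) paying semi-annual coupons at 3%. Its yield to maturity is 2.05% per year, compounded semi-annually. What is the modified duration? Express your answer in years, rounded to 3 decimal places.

Periodic yield y = 0.01025. First find Macaulay duration:
  t   CF        PV=CF/(1+0.01025)^t    t·PV
  1       150.00       148.4781       148.4781
  2       150.00       146.9716       293.9433
  3       150.00       145.4805       436.4414
  4       150.00       144.0044       576.0177
  5       150.00       142.5434       712.7168
  6       150.00       141.0971       846.5826
  7       150.00       139.6655       977.6587
  8       150.00       138.2485     1,105.9879
  9       150.00       136.8458     1,231.6124
  10   10,150.00     9,165.9493    91,659.4931
  Σ                 10,449.2842    97,988.9319
P = 10,449.2842; Macaulay duration = 97,988.9319 / 10,449.2842 = 9.37757 half-year periods = 4.68879 years.
Modified duration = D_Mac / (1 + y) = 4.68879 / 1.01025 = 4.64121 years.

4.641 years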